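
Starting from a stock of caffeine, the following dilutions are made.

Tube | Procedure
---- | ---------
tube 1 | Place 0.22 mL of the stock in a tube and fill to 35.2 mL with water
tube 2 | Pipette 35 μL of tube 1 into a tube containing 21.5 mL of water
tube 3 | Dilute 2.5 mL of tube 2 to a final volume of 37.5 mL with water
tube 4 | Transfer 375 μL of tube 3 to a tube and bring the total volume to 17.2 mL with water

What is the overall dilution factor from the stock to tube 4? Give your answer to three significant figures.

6.77 × 10^7

Step 1: 0.22 mL brought to 35.2 mL → factor 35.2/0.22 = 160
Step 2: 35 μL + 21.5 mL = 21535 μL total → factor 21535/35 = 615.29
Step 3: 2.5 mL brought to 37.5 mL → factor 37.5/2.5 = 15
Step 4: 375 μL brought to 17.2 mL → factor 17200/375 = 45.867
Overall dilution factor = 160 × 615.29 × 15 × 45.867 = 6.7731 × 10^7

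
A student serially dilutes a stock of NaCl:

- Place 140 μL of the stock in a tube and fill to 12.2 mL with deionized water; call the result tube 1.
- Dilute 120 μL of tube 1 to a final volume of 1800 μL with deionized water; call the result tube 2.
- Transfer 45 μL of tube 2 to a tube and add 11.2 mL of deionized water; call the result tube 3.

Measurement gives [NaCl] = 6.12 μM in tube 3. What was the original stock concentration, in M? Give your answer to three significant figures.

Step 1: 140 μL brought to 12.2 mL → factor 12200/140 = 87.143
Step 2: 120 μL brought to 1800 μL → factor 1800/120 = 15
Step 3: 45 μL + 11.2 mL = 11245 μL total → factor 11245/45 = 249.89
Overall dilution factor = 87.143 × 15 × 249.89 = 3.2664 × 10^5
Stock = 6.12 μM × 3.2664 × 10^5 = 1.999 × 10^6 μM = 2.00 M

2.00 M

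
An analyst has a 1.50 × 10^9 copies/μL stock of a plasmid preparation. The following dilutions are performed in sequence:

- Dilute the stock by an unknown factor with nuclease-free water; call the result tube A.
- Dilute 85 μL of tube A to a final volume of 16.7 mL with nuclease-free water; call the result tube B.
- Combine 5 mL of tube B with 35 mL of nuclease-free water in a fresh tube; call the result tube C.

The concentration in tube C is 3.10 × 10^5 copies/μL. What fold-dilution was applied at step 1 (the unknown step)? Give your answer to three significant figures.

Step 1: unknown factor x
Step 2: 85 μL brought to 16.7 mL → factor 16700/85 = 196.47
Step 3: 5 mL + 35 mL = 40 mL total → factor 40/5 = 8
Product of known-step factors = 1571.8
Overall factor = 1.50 × 10^9 copies/μL / (3.10 × 10^5 copies/μL) = 4838.7
x = 4838.7 / 1571.8 = 3.08

3.08-fold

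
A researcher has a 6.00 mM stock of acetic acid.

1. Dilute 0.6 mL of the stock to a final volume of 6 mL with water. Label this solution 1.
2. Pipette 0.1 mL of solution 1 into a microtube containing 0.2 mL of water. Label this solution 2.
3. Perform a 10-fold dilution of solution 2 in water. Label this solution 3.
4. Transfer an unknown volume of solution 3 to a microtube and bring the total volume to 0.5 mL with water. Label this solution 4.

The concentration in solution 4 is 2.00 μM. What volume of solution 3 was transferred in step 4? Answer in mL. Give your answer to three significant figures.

Step 1: 0.6 mL brought to 6 mL → factor 6/0.6 = 10
Step 2: 0.1 mL + 0.2 mL = 0.3 mL total → factor 0.3/0.1 = 3
Step 3: 10-fold → factor 10
Step 4: v brought to 0.5 mL → factor = 0.5 mL/v
Product of known-step factors = 300
Overall factor = 6.00 mM / (2.00 μM) = 3000
Step-4 factor = 3000 / 300 = 10
v = 0.5 mL / 10 = 0.0500 mL

0.0500 mL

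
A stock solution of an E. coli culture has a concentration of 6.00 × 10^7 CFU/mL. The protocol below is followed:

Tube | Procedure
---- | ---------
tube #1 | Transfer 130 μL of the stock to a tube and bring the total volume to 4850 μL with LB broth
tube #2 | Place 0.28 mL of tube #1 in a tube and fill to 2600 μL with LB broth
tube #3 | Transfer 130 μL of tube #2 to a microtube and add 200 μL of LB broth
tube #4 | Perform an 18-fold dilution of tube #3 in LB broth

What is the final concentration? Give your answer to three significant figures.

Step 1: 130 μL brought to 4850 μL → factor 4850/130 = 37.308
Step 2: 0.28 mL brought to 2600 μL → factor 2.6/0.28 = 9.2857
Step 3: 130 μL + 200 μL = 330 μL total → factor 330/130 = 2.5385
Step 4: 18-fold → factor 18
Overall dilution factor = 37.308 × 9.2857 × 2.5385 × 18 = 15829
Final = 6.00 × 10^7 CFU/mL / 15829 = 3.79 × 10^3 CFU/mL

3.79 × 10^3 CFU/mL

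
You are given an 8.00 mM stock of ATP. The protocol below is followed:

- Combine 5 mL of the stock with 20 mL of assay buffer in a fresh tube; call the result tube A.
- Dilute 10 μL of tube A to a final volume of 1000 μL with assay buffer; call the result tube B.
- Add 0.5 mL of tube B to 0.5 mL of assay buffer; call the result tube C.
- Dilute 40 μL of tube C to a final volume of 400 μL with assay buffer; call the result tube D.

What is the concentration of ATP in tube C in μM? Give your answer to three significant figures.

8.00 μM

Step 1: 5 mL + 20 mL = 25 mL total → factor 25/5 = 5
Step 2: 10 μL brought to 1000 μL → factor 1000/10 = 100
Step 3: 0.5 mL + 0.5 mL = 1 mL total → factor 1/0.5 = 2
Dilution factor through tube C = 5 × 100 × 2 = 1000
[tube C] = 8.00 mM / 1000 = 0.008000 mM = 8.00 μM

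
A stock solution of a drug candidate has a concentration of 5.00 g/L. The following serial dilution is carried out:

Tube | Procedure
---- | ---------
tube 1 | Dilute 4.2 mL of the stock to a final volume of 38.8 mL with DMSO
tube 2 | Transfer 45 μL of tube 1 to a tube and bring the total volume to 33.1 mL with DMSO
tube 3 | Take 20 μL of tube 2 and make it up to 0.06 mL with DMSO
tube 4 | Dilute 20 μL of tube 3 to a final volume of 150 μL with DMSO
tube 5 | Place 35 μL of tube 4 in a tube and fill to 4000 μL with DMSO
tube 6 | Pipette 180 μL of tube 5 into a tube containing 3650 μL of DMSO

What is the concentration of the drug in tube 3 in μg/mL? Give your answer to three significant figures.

Step 1: 4.2 mL brought to 38.8 mL → factor 38.8/4.2 = 9.2381
Step 2: 45 μL brought to 33.1 mL → factor 33100/45 = 735.56
Step 3: 20 μL brought to 0.06 mL → factor 60/20 = 3
Dilution factor through tube 3 = 9.2381 × 735.56 × 3 = 20385
[tube 3] = 5.00 g/L / 20385 = 0.0002453 g/L = 0.245 μg/mL

0.245 μg/mL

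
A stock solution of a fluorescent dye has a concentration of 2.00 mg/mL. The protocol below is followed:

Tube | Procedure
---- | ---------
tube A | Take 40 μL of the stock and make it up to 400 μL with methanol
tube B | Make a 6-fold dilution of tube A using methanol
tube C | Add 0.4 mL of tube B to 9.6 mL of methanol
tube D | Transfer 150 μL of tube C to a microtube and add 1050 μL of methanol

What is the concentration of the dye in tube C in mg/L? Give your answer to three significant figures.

Step 1: 40 μL brought to 400 μL → factor 400/40 = 10
Step 2: 6-fold → factor 6
Step 3: 0.4 mL + 9.6 mL = 10 mL total → factor 10/0.4 = 25
Dilution factor through tube C = 10 × 6 × 25 = 1500
[tube C] = 2.00 mg/mL / 1500 = 0.001333 mg/mL = 1.33 mg/L

1.33 mg/L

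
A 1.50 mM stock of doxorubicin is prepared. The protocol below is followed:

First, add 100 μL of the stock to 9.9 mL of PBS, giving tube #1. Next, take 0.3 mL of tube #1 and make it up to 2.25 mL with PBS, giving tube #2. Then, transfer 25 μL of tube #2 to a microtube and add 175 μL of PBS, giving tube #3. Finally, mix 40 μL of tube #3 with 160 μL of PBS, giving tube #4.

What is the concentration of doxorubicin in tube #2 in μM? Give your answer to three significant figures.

2.00 μM

Step 1: 100 μL + 9.9 mL = 10000 μL total → factor 10000/100 = 100
Step 2: 0.3 mL brought to 2.25 mL → factor 2.25/0.3 = 7.5
Dilution factor through tube #2 = 100 × 7.5 = 750
[tube #2] = 1.50 mM / 750 = 0.002000 mM = 2.00 μM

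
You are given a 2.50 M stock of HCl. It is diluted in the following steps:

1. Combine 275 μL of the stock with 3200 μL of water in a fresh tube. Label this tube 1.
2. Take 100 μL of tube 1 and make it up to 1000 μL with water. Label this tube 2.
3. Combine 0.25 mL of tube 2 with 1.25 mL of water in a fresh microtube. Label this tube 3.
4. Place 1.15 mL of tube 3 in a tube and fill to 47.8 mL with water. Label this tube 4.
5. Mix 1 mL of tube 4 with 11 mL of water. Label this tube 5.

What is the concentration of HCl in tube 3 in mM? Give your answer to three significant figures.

3.30 mM

Step 1: 275 μL + 3200 μL = 3475 μL total → factor 3475/275 = 12.636
Step 2: 100 μL brought to 1000 μL → factor 1000/100 = 10
Step 3: 0.25 mL + 1.25 mL = 1.5 mL total → factor 1.5/0.25 = 6
Dilution factor through tube 3 = 12.636 × 10 × 6 = 758.18
[tube 3] = 2.50 M / 758.18 = 0.003297 M = 3.30 mM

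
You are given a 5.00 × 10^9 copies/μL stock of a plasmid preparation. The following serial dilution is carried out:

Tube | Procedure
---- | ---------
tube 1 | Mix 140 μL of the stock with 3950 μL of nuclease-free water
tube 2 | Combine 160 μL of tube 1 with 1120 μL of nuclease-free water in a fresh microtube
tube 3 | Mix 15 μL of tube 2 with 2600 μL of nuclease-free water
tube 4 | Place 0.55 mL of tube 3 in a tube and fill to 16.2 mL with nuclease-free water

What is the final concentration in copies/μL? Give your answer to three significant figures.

Step 1: 140 μL + 3950 μL = 4090 μL total → factor 4090/140 = 29.214
Step 2: 160 μL + 1120 μL = 1280 μL total → factor 1280/160 = 8
Step 3: 15 μL + 2600 μL = 2615 μL total → factor 2615/15 = 174.33
Step 4: 0.55 mL brought to 16.2 mL → factor 16.2/0.55 = 29.455
Overall dilution factor = 29.214 × 8 × 174.33 × 29.455 = 1.2001 × 10^6
Final = 5.00 × 10^9 copies/μL / 1.2001 × 10^6 = 4.17 × 10^3 copies/μL

4.17 × 10^3 copies/μL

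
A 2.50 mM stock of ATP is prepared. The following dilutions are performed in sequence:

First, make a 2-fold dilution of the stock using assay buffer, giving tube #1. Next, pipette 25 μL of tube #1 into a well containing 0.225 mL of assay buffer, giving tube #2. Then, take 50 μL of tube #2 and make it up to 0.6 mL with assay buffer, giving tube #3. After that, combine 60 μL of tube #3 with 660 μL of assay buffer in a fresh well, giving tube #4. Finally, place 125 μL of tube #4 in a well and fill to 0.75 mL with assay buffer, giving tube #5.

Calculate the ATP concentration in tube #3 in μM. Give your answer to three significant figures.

10.4 μM

Step 1: 2-fold → factor 2
Step 2: 25 μL + 0.225 mL = 250 μL total → factor 250/25 = 10
Step 3: 50 μL brought to 0.6 mL → factor 600/50 = 12
Dilution factor through tube #3 = 2 × 10 × 12 = 240
[tube #3] = 2.50 mM / 240 = 0.01042 mM = 10.4 μM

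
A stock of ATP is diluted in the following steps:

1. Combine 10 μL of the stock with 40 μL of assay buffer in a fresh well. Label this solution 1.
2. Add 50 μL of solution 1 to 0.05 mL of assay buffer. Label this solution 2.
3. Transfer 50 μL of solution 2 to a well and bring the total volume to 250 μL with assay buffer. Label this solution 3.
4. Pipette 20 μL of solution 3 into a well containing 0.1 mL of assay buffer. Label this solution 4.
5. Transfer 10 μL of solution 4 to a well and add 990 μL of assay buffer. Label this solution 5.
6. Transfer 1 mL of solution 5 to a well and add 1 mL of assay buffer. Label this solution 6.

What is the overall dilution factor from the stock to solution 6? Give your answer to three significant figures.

Step 1: 10 μL + 40 μL = 50 μL total → factor 50/10 = 5
Step 2: 50 μL + 0.05 mL = 100 μL total → factor 100/50 = 2
Step 3: 50 μL brought to 250 μL → factor 250/50 = 5
Step 4: 20 μL + 0.1 mL = 120 μL total → factor 120/20 = 6
Step 5: 10 μL + 990 μL = 1000 μL total → factor 1000/10 = 100
Step 6: 1 mL + 1 mL = 2 mL total → factor 2/1 = 2
Overall dilution factor = 5 × 2 × 5 × 6 × 100 × 2 = 60000

6.00 × 10^4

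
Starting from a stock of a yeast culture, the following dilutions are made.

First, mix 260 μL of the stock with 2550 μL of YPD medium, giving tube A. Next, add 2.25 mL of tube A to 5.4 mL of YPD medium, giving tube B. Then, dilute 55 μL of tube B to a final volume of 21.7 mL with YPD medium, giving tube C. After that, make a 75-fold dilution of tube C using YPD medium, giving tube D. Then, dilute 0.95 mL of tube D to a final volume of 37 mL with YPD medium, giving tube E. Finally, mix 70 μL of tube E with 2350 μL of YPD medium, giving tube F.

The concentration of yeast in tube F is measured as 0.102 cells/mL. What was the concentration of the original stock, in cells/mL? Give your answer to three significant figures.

Step 1: 260 μL + 2550 μL = 2810 μL total → factor 2810/260 = 10.808
Step 2: 2.25 mL + 5.4 mL = 7.65 mL total → factor 7.65/2.25 = 3.4
Step 3: 55 μL brought to 21.7 mL → factor 21700/55 = 394.55
Step 4: 75-fold → factor 75
Step 5: 0.95 mL brought to 37 mL → factor 37/0.95 = 38.947
Step 6: 70 μL + 2350 μL = 2420 μL total → factor 2420/70 = 34.571
Overall dilution factor = 10.808 × 3.4 × 394.55 × 75 × 38.947 × 34.571 = 1.4641 × 10^9
Stock = 0.102 cells/mL × 1.4641 × 10^9 = 1.49 × 10^8 cells/mL

1.49 × 10^8 cells/mL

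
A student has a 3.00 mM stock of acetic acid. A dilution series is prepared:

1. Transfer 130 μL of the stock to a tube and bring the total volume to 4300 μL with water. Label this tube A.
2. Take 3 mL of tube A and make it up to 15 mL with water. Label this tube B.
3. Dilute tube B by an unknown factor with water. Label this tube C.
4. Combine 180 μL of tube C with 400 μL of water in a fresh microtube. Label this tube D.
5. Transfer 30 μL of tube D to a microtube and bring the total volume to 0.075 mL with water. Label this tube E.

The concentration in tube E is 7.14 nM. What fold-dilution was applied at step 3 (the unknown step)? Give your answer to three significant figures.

Step 1: 130 μL brought to 4300 μL → factor 4300/130 = 33.077
Step 2: 3 mL brought to 15 mL → factor 15/3 = 5
Step 3: unknown factor x
Step 4: 180 μL + 400 μL = 580 μL total → factor 580/180 = 3.2222
Step 5: 30 μL brought to 0.075 mL → factor 75/30 = 2.5
Product of known-step factors = 1332.3
Overall factor = 3.00 mM / (7.14 nM) = 4.2017 × 10^5
x = 4.2017 × 10^5 / 1332.3 = 315

315-fold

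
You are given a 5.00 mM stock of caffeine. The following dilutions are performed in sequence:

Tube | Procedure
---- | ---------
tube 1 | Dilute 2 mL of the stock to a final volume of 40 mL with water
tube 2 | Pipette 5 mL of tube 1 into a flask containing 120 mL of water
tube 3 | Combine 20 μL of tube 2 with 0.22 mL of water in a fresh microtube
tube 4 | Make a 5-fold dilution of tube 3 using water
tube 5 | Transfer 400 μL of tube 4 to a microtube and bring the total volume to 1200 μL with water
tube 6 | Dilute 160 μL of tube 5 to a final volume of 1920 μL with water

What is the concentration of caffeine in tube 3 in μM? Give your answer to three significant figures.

Step 1: 2 mL brought to 40 mL → factor 40/2 = 20
Step 2: 5 mL + 120 mL = 125 mL total → factor 125/5 = 25
Step 3: 20 μL + 0.22 mL = 240 μL total → factor 240/20 = 12
Dilution factor through tube 3 = 20 × 25 × 12 = 6000
[tube 3] = 5.00 mM / 6000 = 0.0008333 mM = 0.833 μM

0.833 μM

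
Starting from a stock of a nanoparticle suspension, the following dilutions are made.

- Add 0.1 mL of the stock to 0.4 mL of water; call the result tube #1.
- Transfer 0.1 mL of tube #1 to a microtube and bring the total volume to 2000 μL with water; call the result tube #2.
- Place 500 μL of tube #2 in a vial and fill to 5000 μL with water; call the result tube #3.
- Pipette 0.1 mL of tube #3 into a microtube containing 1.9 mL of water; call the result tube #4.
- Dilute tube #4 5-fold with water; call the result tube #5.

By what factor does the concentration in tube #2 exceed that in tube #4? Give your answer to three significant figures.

200

Step 1: 0.1 mL + 0.4 mL = 0.5 mL total → factor 0.5/0.1 = 5
Step 2: 0.1 mL brought to 2000 μL → factor 2/0.1 = 20
Step 3: 500 μL brought to 5000 μL → factor 5000/500 = 10
Step 4: 0.1 mL + 1.9 mL = 2 mL total → factor 2/0.1 = 20
Dilution factor to tube #2 = 100; to tube #4 = 20000
[tube #2]/[tube #4] = (factor to tube #4)/(factor to tube #2) = 20000/100 = 200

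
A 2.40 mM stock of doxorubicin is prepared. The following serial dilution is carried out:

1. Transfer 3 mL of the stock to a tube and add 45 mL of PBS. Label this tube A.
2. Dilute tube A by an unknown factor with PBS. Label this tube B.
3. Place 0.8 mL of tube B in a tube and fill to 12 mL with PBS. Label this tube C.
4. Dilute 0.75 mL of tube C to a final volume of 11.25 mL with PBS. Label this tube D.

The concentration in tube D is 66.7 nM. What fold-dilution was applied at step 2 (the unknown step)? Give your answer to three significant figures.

10.0-fold

Step 1: 3 mL + 45 mL = 48 mL total → factor 48/3 = 16
Step 2: unknown factor x
Step 3: 0.8 mL brought to 12 mL → factor 12/0.8 = 15
Step 4: 0.75 mL brought to 11.25 mL → factor 11.25/0.75 = 15
Product of known-step factors = 3600
Overall factor = 2.40 mM / (66.7 nM) = 35982
x = 35982 / 3600 = 10.0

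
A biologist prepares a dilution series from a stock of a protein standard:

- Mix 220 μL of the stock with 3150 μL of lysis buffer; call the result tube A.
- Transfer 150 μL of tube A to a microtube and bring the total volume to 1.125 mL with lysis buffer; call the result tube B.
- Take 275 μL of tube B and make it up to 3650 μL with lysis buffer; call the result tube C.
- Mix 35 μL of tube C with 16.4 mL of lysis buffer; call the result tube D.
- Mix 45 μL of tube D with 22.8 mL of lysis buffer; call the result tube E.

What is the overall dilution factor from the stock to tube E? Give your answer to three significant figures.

Step 1: 220 μL + 3150 μL = 3370 μL total → factor 3370/220 = 15.318
Step 2: 150 μL brought to 1.125 mL → factor 1125/150 = 7.5
Step 3: 275 μL brought to 3650 μL → factor 3650/275 = 13.273
Step 4: 35 μL + 16.4 mL = 16435 μL total → factor 16435/35 = 469.57
Step 5: 45 μL + 22.8 mL = 22845 μL total → factor 22845/45 = 507.67
Overall dilution factor = 15.318 × 7.5 × 13.273 × 469.57 × 507.67 = 3.635 × 10^8

3.64 × 10^8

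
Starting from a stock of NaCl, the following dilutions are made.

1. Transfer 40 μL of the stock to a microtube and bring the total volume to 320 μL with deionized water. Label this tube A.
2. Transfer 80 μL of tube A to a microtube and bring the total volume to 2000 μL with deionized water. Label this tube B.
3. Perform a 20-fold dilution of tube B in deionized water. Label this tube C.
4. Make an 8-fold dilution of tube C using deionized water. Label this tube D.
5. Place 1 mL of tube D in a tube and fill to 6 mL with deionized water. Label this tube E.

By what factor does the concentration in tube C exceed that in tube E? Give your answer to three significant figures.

Step 1: 40 μL brought to 320 μL → factor 320/40 = 8
Step 2: 80 μL brought to 2000 μL → factor 2000/80 = 25
Step 3: 20-fold → factor 20
Step 4: 8-fold → factor 8
Step 5: 1 mL brought to 6 mL → factor 6/1 = 6
Dilution factor to tube C = 4000; to tube E = 1.92 × 10^5
[tube C]/[tube E] = (factor to tube E)/(factor to tube C) = 1.92 × 10^5/4000 = 48.0

48.0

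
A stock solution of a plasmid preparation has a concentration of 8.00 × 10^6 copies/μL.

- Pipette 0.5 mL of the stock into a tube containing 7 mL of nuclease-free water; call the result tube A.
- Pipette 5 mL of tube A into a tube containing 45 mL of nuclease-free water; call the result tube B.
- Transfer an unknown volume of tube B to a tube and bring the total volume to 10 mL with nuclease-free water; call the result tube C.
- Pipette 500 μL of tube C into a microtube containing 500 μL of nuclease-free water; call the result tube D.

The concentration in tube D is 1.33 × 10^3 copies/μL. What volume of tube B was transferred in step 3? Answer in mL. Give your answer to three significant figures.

Step 1: 0.5 mL + 7 mL = 7.5 mL total → factor 7.5/0.5 = 15
Step 2: 5 mL + 45 mL = 50 mL total → factor 50/5 = 10
Step 3: v brought to 10 mL → factor = 10 mL/v
Step 4: 500 μL + 500 μL = 1000 μL total → factor 1000/500 = 2
Product of known-step factors = 300
Overall factor = 8.00 × 10^6 copies/μL / (1.33 × 10^3 copies/μL) = 6015
Step-3 factor = 6015 / 300 = 20.05
v = 10 mL / 20.05 = 0.499 mL

0.499 mL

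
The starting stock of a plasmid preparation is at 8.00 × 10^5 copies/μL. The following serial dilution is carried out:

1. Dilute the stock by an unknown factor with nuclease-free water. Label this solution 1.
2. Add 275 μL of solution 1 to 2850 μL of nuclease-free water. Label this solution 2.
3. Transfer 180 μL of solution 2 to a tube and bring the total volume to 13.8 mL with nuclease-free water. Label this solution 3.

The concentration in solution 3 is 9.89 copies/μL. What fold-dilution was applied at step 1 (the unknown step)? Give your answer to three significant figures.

92.8-fold

Step 1: unknown factor x
Step 2: 275 μL + 2850 μL = 3125 μL total → factor 3125/275 = 11.364
Step 3: 180 μL brought to 13.8 mL → factor 13800/180 = 76.667
Product of known-step factors = 871.21
Overall factor = 8.00 × 10^5 copies/μL / (9.89 copies/μL) = 80890
x = 80890 / 871.21 = 92.8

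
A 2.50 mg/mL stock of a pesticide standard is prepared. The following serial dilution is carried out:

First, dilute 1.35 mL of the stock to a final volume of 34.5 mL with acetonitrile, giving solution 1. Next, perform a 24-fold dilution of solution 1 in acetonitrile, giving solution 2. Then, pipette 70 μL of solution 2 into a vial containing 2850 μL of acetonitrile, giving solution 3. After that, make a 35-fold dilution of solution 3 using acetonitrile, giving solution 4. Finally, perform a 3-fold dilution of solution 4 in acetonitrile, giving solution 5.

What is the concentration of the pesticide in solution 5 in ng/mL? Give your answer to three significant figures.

0.931 ng/mL

Step 1: 1.35 mL brought to 34.5 mL → factor 34.5/1.35 = 25.556
Step 2: 24-fold → factor 24
Step 3: 70 μL + 2850 μL = 2920 μL total → factor 2920/70 = 41.714
Step 4: 35-fold → factor 35
Step 5: 3-fold → factor 3
Overall dilution factor = 25.556 × 24 × 41.714 × 35 × 3 = 2.6864 × 10^6
Final = 2.50 mg/mL / 2.6864 × 10^6 = 9.306 × 10^-7 mg/mL = 0.931 ng/mL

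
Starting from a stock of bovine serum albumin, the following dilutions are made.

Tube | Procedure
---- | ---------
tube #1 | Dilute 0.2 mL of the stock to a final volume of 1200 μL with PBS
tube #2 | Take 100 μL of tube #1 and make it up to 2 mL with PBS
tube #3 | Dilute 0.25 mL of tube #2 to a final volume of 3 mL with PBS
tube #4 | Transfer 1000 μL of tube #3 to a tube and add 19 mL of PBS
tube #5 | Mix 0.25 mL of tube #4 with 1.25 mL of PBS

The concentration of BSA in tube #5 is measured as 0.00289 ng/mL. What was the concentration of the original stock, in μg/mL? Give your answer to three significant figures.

Step 1: 0.2 mL brought to 1200 μL → factor 1.2/0.2 = 6
Step 2: 100 μL brought to 2 mL → factor 2000/100 = 20
Step 3: 0.25 mL brought to 3 mL → factor 3/0.25 = 12
Step 4: 1000 μL + 19 mL = 20000 μL total → factor 20000/1000 = 20
Step 5: 0.25 mL + 1.25 mL = 1.5 mL total → factor 1.5/0.25 = 6
Overall dilution factor = 6 × 20 × 12 × 20 × 6 = 1.728 × 10^5
Stock = 0.00289 ng/mL × 1.728 × 10^5 = 499.4 ng/mL = 0.499 μg/mL

0.499 μg/mL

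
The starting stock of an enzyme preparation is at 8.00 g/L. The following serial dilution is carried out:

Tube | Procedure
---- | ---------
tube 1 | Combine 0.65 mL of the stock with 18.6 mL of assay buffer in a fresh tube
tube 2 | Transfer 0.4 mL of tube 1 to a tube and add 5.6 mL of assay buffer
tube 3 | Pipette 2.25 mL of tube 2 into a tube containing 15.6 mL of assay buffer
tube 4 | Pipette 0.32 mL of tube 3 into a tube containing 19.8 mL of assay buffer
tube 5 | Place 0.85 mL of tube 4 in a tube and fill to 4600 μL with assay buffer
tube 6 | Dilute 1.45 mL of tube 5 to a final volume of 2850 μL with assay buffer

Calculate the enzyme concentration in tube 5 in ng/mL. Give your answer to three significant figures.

Step 1: 0.65 mL + 18.6 mL = 19.25 mL total → factor 19.25/0.65 = 29.615
Step 2: 0.4 mL + 5.6 mL = 6 mL total → factor 6/0.4 = 15
Step 3: 2.25 mL + 15.6 mL = 17.85 mL total → factor 17.85/2.25 = 7.9333
Step 4: 0.32 mL + 19.8 mL = 20.12 mL total → factor 20.12/0.32 = 62.875
Step 5: 0.85 mL brought to 4600 μL → factor 4.6/0.85 = 5.4118
Dilution factor through tube 5 = 29.615 × 15 × 7.9333 × 62.875 × 5.4118 = 1.1992 × 10^6
[tube 5] = 8.00 g/L / 1.1992 × 10^6 = 6.671 × 10^-6 g/L = 6.67 ng/mL

6.67 ng/mL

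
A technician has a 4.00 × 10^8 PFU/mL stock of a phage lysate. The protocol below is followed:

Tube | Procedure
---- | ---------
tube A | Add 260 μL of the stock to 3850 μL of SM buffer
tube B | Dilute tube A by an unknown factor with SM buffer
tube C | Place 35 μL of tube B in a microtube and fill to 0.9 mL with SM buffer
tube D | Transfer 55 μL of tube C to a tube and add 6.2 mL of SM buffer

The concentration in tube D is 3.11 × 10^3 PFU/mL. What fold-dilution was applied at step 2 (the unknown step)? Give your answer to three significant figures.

Step 1: 260 μL + 3850 μL = 4110 μL total → factor 4110/260 = 15.808
Step 2: unknown factor x
Step 3: 35 μL brought to 0.9 mL → factor 900/35 = 25.714
Step 4: 55 μL + 6.2 mL = 6255 μL total → factor 6255/55 = 113.73
Product of known-step factors = 46228
Overall factor = 4.00 × 10^8 PFU/mL / (3.11 × 10^3 PFU/mL) = 1.2862 × 10^5
x = 1.2862 × 10^5 / 46228 = 2.78

2.78-fold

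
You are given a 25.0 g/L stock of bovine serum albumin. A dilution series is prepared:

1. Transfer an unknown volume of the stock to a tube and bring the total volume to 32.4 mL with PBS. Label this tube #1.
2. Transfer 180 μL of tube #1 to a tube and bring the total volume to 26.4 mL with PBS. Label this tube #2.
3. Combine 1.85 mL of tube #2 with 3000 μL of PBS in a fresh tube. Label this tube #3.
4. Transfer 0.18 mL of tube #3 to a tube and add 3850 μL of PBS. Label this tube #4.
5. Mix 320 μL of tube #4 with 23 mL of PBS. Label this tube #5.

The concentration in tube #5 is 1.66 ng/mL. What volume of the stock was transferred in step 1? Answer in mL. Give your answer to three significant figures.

Step 1: v brought to 32.4 mL → factor = 32.4 mL/v
Step 2: 180 μL brought to 26.4 mL → factor 26400/180 = 146.67
Step 3: 1.85 mL + 3000 μL = 4.85 mL total → factor 4.85/1.85 = 2.6216
Step 4: 0.18 mL + 3850 μL = 4.03 mL total → factor 4.03/0.18 = 22.389
Step 5: 320 μL + 23 mL = 23320 μL total → factor 23320/320 = 72.875
Product of known-step factors = 6.2735 × 10^5
Overall factor = 25.0 g/L / (1.66 ng/mL) = 1.506 × 10^7
Step-1 factor = 1.506 × 10^7 / 6.2735 × 10^5 = 24.006
v = 32.4 mL / 24.006 = 1.35 mL

1.35 mL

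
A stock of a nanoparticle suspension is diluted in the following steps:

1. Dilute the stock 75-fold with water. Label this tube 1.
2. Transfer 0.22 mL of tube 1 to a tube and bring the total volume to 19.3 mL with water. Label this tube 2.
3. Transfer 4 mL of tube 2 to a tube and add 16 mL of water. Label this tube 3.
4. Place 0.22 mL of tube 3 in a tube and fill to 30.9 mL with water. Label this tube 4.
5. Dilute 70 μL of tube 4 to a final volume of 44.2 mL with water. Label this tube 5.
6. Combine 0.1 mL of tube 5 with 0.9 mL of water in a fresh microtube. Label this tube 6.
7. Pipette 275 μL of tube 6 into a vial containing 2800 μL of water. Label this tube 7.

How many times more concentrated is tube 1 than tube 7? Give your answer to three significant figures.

4.35 × 10^9

Step 1: 75-fold → factor 75
Step 2: 0.22 mL brought to 19.3 mL → factor 19.3/0.22 = 87.727
Step 3: 4 mL + 16 mL = 20 mL total → factor 20/4 = 5
Step 4: 0.22 mL brought to 30.9 mL → factor 30.9/0.22 = 140.45
Step 5: 70 μL brought to 44.2 mL → factor 44200/70 = 631.43
Step 6: 0.1 mL + 0.9 mL = 1 mL total → factor 1/0.1 = 10
Step 7: 275 μL + 2800 μL = 3075 μL total → factor 3075/275 = 11.182
Dilution factor to tube 1 = 75; to tube 7 = 3.2624 × 10^11
[tube 1]/[tube 7] = (factor to tube 7)/(factor to tube 1) = 3.2624 × 10^11/75 = 4.35 × 10^9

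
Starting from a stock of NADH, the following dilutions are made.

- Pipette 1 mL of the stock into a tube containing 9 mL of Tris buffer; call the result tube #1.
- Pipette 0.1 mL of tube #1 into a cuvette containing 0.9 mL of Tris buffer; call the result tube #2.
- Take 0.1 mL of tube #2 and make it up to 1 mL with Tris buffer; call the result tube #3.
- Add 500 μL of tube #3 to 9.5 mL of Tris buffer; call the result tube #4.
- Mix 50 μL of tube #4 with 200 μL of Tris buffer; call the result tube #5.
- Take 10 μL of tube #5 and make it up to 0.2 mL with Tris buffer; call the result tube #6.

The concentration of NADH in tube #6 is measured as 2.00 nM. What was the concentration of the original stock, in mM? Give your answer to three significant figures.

4.00 mM

Step 1: 1 mL + 9 mL = 10 mL total → factor 10/1 = 10
Step 2: 0.1 mL + 0.9 mL = 1 mL total → factor 1/0.1 = 10
Step 3: 0.1 mL brought to 1 mL → factor 1/0.1 = 10
Step 4: 500 μL + 9.5 mL = 10000 μL total → factor 10000/500 = 20
Step 5: 50 μL + 200 μL = 250 μL total → factor 250/50 = 5
Step 6: 10 μL brought to 0.2 mL → factor 200/10 = 20
Overall dilution factor = 10 × 10 × 10 × 20 × 5 × 20 = 2 × 10^6
Stock = 2.00 nM × 2 × 10^6 = 4.000 × 10^6 nM = 4.00 mM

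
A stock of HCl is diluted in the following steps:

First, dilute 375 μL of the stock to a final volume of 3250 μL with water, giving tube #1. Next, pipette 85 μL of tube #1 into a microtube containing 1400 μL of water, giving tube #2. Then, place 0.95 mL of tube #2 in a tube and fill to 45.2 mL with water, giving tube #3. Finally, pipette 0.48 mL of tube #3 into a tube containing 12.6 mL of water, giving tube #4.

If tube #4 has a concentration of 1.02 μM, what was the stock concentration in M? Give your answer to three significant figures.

Step 1: 375 μL brought to 3250 μL → factor 3250/375 = 8.6667
Step 2: 85 μL + 1400 μL = 1485 μL total → factor 1485/85 = 17.471
Step 3: 0.95 mL brought to 45.2 mL → factor 45.2/0.95 = 47.579
Step 4: 0.48 mL + 12.6 mL = 13.08 mL total → factor 13.08/0.48 = 27.25
Overall dilution factor = 8.6667 × 17.471 × 47.579 × 27.25 = 1.9631 × 10^5
Stock = 1.02 μM × 1.9631 × 10^5 = 2.002 × 10^5 μM = 0.200 M

0.200 M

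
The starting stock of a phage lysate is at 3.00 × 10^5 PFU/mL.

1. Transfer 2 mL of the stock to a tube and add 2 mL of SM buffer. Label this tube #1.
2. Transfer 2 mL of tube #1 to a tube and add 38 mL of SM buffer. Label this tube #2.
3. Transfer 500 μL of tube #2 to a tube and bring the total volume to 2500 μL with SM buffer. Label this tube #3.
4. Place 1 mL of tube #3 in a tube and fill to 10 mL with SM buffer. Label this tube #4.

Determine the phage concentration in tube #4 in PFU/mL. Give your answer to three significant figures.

150 PFU/mL

Step 1: 2 mL + 2 mL = 4 mL total → factor 4/2 = 2
Step 2: 2 mL + 38 mL = 40 mL total → factor 40/2 = 20
Step 3: 500 μL brought to 2500 μL → factor 2500/500 = 5
Step 4: 1 mL brought to 10 mL → factor 10/1 = 10
Overall dilution factor = 2 × 20 × 5 × 10 = 2000
Final = 3.00 × 10^5 PFU/mL / 2000 = 150 PFU/mL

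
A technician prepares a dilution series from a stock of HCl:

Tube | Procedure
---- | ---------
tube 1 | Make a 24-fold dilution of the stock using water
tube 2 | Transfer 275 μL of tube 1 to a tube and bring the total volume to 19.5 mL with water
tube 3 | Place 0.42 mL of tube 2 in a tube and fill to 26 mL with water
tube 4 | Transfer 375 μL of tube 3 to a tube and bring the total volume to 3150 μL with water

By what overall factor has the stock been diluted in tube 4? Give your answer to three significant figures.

Step 1: 24-fold → factor 24
Step 2: 275 μL brought to 19.5 mL → factor 19500/275 = 70.909
Step 3: 0.42 mL brought to 26 mL → factor 26/0.42 = 61.905
Step 4: 375 μL brought to 3150 μL → factor 3150/375 = 8.4
Overall dilution factor = 24 × 70.909 × 61.905 × 8.4 = 8.8495 × 10^5

8.85 × 10^5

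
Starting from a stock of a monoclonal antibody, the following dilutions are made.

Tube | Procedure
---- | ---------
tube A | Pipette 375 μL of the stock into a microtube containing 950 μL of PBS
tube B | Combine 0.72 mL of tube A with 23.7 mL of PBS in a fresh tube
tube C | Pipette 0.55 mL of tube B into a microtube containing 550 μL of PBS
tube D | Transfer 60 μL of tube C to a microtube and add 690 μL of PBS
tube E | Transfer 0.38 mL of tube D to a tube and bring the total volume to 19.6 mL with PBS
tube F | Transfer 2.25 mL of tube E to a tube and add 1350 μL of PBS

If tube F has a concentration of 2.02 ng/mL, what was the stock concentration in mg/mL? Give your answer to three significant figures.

0.499 mg/mL

Step 1: 375 μL + 950 μL = 1325 μL total → factor 1325/375 = 3.5333
Step 2: 0.72 mL + 23.7 mL = 24.42 mL total → factor 24.42/0.72 = 33.917
Step 3: 0.55 mL + 550 μL = 1.1 mL total → factor 1.1/0.55 = 2
Step 4: 60 μL + 690 μL = 750 μL total → factor 750/60 = 12.5
Step 5: 0.38 mL brought to 19.6 mL → factor 19.6/0.38 = 51.579
Step 6: 2.25 mL + 1350 μL = 3.6 mL total → factor 3.6/2.25 = 1.6
Overall dilution factor = 3.5333 × 33.917 × 2 × 12.5 × 51.579 × 1.6 = 2.4725 × 10^5
Stock = 2.02 ng/mL × 2.4725 × 10^5 = 4.994 × 10^5 ng/mL = 0.499 mg/mL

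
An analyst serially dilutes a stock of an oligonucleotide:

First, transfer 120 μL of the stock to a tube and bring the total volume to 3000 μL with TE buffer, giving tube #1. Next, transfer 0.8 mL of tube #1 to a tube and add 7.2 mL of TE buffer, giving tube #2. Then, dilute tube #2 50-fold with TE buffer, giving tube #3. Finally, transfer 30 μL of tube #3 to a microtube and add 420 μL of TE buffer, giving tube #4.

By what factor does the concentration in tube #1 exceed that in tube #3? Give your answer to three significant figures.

Step 1: 120 μL brought to 3000 μL → factor 3000/120 = 25
Step 2: 0.8 mL + 7.2 mL = 8 mL total → factor 8/0.8 = 10
Step 3: 50-fold → factor 50
Dilution factor to tube #1 = 25; to tube #3 = 12500
[tube #1]/[tube #3] = (factor to tube #3)/(factor to tube #1) = 12500/25 = 500

500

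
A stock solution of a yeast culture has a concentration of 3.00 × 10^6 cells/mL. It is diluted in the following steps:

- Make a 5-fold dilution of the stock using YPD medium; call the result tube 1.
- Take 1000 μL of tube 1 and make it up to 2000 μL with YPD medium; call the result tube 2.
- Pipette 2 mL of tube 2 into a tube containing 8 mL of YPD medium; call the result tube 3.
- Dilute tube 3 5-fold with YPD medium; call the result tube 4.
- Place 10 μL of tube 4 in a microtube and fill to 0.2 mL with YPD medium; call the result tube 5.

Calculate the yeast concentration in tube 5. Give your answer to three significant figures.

Step 1: 5-fold → factor 5
Step 2: 1000 μL brought to 2000 μL → factor 2000/1000 = 2
Step 3: 2 mL + 8 mL = 10 mL total → factor 10/2 = 5
Step 4: 5-fold → factor 5
Step 5: 10 μL brought to 0.2 mL → factor 200/10 = 20
Dilution factor through tube 5 = 5 × 2 × 5 × 5 × 20 = 5000
[tube 5] = 3.00 × 10^6 cells/mL / 5000 = 600 cells/mL

600 cells/mL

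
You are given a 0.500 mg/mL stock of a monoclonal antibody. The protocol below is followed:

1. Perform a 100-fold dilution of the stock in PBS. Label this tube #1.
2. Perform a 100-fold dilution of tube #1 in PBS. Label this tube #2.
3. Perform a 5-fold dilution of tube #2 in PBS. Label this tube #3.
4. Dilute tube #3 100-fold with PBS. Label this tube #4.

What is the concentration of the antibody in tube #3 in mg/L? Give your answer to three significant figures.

0.0100 mg/L

Step 1: 100-fold → factor 100
Step 2: 100-fold → factor 100
Step 3: 5-fold → factor 5
Dilution factor through tube #3 = 100 × 100 × 5 = 50000
[tube #3] = 0.500 mg/mL / 50000 = 1.000 × 10^-5 mg/mL = 0.0100 mg/L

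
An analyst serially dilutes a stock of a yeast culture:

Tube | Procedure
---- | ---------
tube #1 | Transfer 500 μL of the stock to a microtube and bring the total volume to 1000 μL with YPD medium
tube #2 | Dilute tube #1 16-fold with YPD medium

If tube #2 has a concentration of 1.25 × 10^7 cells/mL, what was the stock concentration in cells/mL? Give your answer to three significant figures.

4.00 × 10^8 cells/mL

Step 1: 500 μL brought to 1000 μL → factor 1000/500 = 2
Step 2: 16-fold → factor 16
Overall dilution factor = 2 × 16 = 32
Stock = 1.25 × 10^7 cells/mL × 32 = 4.00 × 10^8 cells/mL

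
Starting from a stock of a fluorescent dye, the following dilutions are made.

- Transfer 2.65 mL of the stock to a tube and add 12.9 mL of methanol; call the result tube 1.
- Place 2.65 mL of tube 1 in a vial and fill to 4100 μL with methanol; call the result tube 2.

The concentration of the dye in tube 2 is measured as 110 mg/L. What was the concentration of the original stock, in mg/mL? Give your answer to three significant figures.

Step 1: 2.65 mL + 12.9 mL = 15.55 mL total → factor 15.55/2.65 = 5.8679
Step 2: 2.65 mL brought to 4100 μL → factor 4.1/2.65 = 1.5472
Overall dilution factor = 5.8679 × 1.5472 = 9.0787
Stock = 110 mg/L × 9.0787 = 998.7 mg/L = 0.999 mg/mL

0.999 mg/mL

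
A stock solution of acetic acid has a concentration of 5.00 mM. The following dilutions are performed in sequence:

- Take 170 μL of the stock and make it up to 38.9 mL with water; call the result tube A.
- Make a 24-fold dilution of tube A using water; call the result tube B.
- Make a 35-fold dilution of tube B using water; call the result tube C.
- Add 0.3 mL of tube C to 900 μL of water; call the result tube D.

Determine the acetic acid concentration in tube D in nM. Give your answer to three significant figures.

6.50 nM

Step 1: 170 μL brought to 38.9 mL → factor 38900/170 = 228.82
Step 2: 24-fold → factor 24
Step 3: 35-fold → factor 35
Step 4: 0.3 mL + 900 μL = 1.2 mL total → factor 1.2/0.3 = 4
Overall dilution factor = 228.82 × 24 × 35 × 4 = 7.6885 × 10^5
Final = 5.00 mM / 7.6885 × 10^5 = 6.503 × 10^-6 mM = 6.50 nM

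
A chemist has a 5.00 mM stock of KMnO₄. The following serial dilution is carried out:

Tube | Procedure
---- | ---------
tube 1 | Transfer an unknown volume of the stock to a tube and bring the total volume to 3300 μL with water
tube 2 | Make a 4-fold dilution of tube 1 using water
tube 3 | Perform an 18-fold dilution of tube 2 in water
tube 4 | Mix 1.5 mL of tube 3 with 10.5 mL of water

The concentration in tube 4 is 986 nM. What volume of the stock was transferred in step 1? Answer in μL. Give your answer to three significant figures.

Step 1: v brought to 3300 μL → factor = 3300 μL/v
Step 2: 4-fold → factor 4
Step 3: 18-fold → factor 18
Step 4: 1.5 mL + 10.5 mL = 12 mL total → factor 12/1.5 = 8
Product of known-step factors = 576
Overall factor = 5.00 mM / (986 nM) = 5071
Step-1 factor = 5071 / 576 = 8.8038
v = 3300 μL / 8.8038 = 375 μL

375 μL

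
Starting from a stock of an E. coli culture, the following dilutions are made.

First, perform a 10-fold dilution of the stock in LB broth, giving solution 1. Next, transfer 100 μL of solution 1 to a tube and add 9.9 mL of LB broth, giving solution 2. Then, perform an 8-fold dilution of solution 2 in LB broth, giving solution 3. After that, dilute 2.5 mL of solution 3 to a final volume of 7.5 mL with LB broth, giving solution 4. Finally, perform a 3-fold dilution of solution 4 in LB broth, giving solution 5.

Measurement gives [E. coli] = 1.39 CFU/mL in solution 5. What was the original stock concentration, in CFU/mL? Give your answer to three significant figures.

Step 1: 10-fold → factor 10
Step 2: 100 μL + 9.9 mL = 10000 μL total → factor 10000/100 = 100
Step 3: 8-fold → factor 8
Step 4: 2.5 mL brought to 7.5 mL → factor 7.5/2.5 = 3
Step 5: 3-fold → factor 3
Overall dilution factor = 10 × 100 × 8 × 3 × 3 = 72000
Stock = 1.39 CFU/mL × 72000 = 1.00 × 10^5 CFU/mL

1.00 × 10^5 CFU/mL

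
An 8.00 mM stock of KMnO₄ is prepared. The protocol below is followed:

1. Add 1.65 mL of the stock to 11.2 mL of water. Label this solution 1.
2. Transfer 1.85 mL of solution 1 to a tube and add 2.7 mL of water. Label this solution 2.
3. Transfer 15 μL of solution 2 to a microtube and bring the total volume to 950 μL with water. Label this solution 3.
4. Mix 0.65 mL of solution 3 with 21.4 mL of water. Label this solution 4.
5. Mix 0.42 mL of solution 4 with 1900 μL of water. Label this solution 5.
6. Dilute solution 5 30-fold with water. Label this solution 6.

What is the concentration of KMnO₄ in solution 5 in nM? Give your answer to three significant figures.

Step 1: 1.65 mL + 11.2 mL = 12.85 mL total → factor 12.85/1.65 = 7.7879
Step 2: 1.85 mL + 2.7 mL = 4.55 mL total → factor 4.55/1.85 = 2.4595
Step 3: 15 μL brought to 950 μL → factor 950/15 = 63.333
Step 4: 0.65 mL + 21.4 mL = 22.05 mL total → factor 22.05/0.65 = 33.923
Step 5: 0.42 mL + 1900 μL = 2.32 mL total → factor 2.32/0.42 = 5.5238
Dilution factor through solution 5 = 7.7879 × 2.4595 × 63.333 × 33.923 × 5.5238 = 2.2731 × 10^5
[solution 5] = 8.00 mM / 2.2731 × 10^5 = 3.519 × 10^-5 mM = 35.2 nM

35.2 nM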